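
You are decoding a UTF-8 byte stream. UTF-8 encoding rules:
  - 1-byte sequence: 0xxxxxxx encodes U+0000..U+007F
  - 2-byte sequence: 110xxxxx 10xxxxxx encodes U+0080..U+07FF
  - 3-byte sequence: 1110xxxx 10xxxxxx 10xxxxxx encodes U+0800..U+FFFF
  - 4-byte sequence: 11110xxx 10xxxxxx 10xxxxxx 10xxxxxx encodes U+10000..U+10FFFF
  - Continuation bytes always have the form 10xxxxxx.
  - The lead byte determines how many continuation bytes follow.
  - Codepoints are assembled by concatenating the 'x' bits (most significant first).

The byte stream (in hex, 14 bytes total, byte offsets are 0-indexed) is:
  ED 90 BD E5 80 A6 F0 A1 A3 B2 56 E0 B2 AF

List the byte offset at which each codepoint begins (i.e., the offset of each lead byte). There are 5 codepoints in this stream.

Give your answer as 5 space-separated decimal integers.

Answer: 0 3 6 10 11

Derivation:
Byte[0]=ED: 3-byte lead, need 2 cont bytes. acc=0xD
Byte[1]=90: continuation. acc=(acc<<6)|0x10=0x350
Byte[2]=BD: continuation. acc=(acc<<6)|0x3D=0xD43D
Completed: cp=U+D43D (starts at byte 0)
Byte[3]=E5: 3-byte lead, need 2 cont bytes. acc=0x5
Byte[4]=80: continuation. acc=(acc<<6)|0x00=0x140
Byte[5]=A6: continuation. acc=(acc<<6)|0x26=0x5026
Completed: cp=U+5026 (starts at byte 3)
Byte[6]=F0: 4-byte lead, need 3 cont bytes. acc=0x0
Byte[7]=A1: continuation. acc=(acc<<6)|0x21=0x21
Byte[8]=A3: continuation. acc=(acc<<6)|0x23=0x863
Byte[9]=B2: continuation. acc=(acc<<6)|0x32=0x218F2
Completed: cp=U+218F2 (starts at byte 6)
Byte[10]=56: 1-byte ASCII. cp=U+0056
Byte[11]=E0: 3-byte lead, need 2 cont bytes. acc=0x0
Byte[12]=B2: continuation. acc=(acc<<6)|0x32=0x32
Byte[13]=AF: continuation. acc=(acc<<6)|0x2F=0xCAF
Completed: cp=U+0CAF (starts at byte 11)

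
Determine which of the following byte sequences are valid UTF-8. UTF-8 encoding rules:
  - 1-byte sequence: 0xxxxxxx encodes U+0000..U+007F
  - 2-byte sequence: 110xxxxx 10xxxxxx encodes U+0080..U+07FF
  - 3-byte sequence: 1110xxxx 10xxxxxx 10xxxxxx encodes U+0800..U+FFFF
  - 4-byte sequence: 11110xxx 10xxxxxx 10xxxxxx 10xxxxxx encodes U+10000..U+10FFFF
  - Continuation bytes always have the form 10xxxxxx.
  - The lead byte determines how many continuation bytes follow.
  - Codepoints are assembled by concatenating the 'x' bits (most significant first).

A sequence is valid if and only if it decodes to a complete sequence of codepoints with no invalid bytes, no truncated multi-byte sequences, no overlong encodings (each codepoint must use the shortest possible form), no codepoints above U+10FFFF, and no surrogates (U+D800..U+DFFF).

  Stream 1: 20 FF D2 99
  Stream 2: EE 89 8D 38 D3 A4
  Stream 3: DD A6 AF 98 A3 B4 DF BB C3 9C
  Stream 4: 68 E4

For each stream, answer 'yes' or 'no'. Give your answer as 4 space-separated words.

Answer: no yes no no

Derivation:
Stream 1: error at byte offset 1. INVALID
Stream 2: decodes cleanly. VALID
Stream 3: error at byte offset 2. INVALID
Stream 4: error at byte offset 2. INVALID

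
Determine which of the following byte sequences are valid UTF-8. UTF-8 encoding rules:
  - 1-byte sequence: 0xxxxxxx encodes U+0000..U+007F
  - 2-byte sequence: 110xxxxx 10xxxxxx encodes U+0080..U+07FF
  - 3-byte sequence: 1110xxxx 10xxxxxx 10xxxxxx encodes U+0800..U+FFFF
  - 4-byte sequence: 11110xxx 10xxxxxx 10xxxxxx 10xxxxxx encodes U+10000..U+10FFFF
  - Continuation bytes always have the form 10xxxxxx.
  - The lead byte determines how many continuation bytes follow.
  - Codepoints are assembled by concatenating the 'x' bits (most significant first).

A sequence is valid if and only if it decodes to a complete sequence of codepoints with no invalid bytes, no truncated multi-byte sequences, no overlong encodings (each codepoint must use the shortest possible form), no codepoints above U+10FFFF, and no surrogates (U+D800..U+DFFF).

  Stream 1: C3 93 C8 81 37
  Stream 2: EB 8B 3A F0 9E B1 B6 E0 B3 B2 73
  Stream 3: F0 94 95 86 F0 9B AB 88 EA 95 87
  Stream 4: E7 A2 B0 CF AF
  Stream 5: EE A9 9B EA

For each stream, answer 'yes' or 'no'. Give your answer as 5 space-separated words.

Stream 1: decodes cleanly. VALID
Stream 2: error at byte offset 2. INVALID
Stream 3: decodes cleanly. VALID
Stream 4: decodes cleanly. VALID
Stream 5: error at byte offset 4. INVALID

Answer: yes no yes yes no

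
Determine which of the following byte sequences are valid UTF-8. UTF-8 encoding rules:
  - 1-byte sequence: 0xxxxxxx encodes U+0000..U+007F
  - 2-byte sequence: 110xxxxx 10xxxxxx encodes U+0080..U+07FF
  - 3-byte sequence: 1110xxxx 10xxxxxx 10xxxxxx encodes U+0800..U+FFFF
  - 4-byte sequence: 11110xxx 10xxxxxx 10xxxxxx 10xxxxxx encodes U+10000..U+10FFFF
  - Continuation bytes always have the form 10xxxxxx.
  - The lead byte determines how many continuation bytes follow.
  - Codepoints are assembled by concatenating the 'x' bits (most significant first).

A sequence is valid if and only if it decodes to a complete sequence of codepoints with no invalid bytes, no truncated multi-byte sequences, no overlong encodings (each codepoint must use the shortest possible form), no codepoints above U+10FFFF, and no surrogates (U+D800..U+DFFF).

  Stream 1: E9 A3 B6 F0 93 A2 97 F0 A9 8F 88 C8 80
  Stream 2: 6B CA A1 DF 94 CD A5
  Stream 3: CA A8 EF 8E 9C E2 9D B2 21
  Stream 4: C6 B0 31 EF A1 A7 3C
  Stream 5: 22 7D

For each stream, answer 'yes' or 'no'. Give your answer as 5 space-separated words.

Stream 1: decodes cleanly. VALID
Stream 2: decodes cleanly. VALID
Stream 3: decodes cleanly. VALID
Stream 4: decodes cleanly. VALID
Stream 5: decodes cleanly. VALID

Answer: yes yes yes yes yes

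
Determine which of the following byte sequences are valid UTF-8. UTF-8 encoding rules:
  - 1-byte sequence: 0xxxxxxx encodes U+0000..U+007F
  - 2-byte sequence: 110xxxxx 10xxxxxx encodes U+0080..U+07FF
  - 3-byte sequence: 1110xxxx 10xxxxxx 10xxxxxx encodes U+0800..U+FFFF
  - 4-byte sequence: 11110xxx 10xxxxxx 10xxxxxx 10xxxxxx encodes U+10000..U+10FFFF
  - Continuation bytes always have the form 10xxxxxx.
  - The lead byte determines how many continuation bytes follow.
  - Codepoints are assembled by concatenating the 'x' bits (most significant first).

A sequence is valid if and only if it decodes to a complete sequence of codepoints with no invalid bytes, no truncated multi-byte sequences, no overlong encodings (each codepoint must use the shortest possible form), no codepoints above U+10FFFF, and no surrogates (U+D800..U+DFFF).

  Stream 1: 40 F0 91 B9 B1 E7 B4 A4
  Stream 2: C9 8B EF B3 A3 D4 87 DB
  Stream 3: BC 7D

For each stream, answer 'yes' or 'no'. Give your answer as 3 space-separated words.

Answer: yes no no

Derivation:
Stream 1: decodes cleanly. VALID
Stream 2: error at byte offset 8. INVALID
Stream 3: error at byte offset 0. INVALID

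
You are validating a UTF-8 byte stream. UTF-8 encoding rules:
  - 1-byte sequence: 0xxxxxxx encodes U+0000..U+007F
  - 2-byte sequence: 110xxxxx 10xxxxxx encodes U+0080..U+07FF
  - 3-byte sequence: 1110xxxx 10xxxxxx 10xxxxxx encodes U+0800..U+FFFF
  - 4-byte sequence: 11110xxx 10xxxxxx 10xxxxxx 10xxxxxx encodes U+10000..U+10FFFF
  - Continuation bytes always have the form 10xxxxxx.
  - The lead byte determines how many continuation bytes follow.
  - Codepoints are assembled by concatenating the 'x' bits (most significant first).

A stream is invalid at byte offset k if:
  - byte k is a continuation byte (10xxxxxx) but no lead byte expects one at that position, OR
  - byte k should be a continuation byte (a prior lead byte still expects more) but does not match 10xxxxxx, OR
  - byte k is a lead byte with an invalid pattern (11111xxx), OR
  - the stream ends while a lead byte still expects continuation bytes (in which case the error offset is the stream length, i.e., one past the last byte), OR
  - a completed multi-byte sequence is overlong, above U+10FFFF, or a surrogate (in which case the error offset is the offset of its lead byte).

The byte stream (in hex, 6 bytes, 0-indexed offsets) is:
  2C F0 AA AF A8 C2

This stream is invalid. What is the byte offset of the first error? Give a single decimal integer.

Answer: 6

Derivation:
Byte[0]=2C: 1-byte ASCII. cp=U+002C
Byte[1]=F0: 4-byte lead, need 3 cont bytes. acc=0x0
Byte[2]=AA: continuation. acc=(acc<<6)|0x2A=0x2A
Byte[3]=AF: continuation. acc=(acc<<6)|0x2F=0xAAF
Byte[4]=A8: continuation. acc=(acc<<6)|0x28=0x2ABE8
Completed: cp=U+2ABE8 (starts at byte 1)
Byte[5]=C2: 2-byte lead, need 1 cont bytes. acc=0x2
Byte[6]: stream ended, expected continuation. INVALID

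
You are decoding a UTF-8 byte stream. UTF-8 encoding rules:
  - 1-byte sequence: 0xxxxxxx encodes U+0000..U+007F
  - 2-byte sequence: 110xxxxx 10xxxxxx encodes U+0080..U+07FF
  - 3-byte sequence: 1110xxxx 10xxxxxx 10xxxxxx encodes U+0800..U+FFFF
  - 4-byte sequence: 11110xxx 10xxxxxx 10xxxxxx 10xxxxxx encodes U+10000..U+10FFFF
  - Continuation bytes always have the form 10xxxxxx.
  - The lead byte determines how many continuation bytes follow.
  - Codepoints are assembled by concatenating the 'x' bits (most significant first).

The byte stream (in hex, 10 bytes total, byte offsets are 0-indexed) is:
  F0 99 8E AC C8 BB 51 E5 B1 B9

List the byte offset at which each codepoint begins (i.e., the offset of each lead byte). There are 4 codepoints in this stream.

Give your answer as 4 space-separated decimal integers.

Answer: 0 4 6 7

Derivation:
Byte[0]=F0: 4-byte lead, need 3 cont bytes. acc=0x0
Byte[1]=99: continuation. acc=(acc<<6)|0x19=0x19
Byte[2]=8E: continuation. acc=(acc<<6)|0x0E=0x64E
Byte[3]=AC: continuation. acc=(acc<<6)|0x2C=0x193AC
Completed: cp=U+193AC (starts at byte 0)
Byte[4]=C8: 2-byte lead, need 1 cont bytes. acc=0x8
Byte[5]=BB: continuation. acc=(acc<<6)|0x3B=0x23B
Completed: cp=U+023B (starts at byte 4)
Byte[6]=51: 1-byte ASCII. cp=U+0051
Byte[7]=E5: 3-byte lead, need 2 cont bytes. acc=0x5
Byte[8]=B1: continuation. acc=(acc<<6)|0x31=0x171
Byte[9]=B9: continuation. acc=(acc<<6)|0x39=0x5C79
Completed: cp=U+5C79 (starts at byte 7)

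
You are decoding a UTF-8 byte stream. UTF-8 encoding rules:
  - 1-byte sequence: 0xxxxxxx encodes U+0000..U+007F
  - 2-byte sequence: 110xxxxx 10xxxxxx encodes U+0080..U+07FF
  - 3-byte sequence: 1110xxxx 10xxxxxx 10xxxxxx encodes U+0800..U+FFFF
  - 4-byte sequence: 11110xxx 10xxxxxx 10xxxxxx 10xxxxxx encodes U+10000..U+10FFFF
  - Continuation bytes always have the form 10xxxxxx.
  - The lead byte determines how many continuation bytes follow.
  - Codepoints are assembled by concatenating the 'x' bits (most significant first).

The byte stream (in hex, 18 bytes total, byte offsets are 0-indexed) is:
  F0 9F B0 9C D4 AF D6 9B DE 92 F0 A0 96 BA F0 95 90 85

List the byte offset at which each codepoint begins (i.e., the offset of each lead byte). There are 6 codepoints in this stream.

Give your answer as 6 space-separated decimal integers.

Answer: 0 4 6 8 10 14

Derivation:
Byte[0]=F0: 4-byte lead, need 3 cont bytes. acc=0x0
Byte[1]=9F: continuation. acc=(acc<<6)|0x1F=0x1F
Byte[2]=B0: continuation. acc=(acc<<6)|0x30=0x7F0
Byte[3]=9C: continuation. acc=(acc<<6)|0x1C=0x1FC1C
Completed: cp=U+1FC1C (starts at byte 0)
Byte[4]=D4: 2-byte lead, need 1 cont bytes. acc=0x14
Byte[5]=AF: continuation. acc=(acc<<6)|0x2F=0x52F
Completed: cp=U+052F (starts at byte 4)
Byte[6]=D6: 2-byte lead, need 1 cont bytes. acc=0x16
Byte[7]=9B: continuation. acc=(acc<<6)|0x1B=0x59B
Completed: cp=U+059B (starts at byte 6)
Byte[8]=DE: 2-byte lead, need 1 cont bytes. acc=0x1E
Byte[9]=92: continuation. acc=(acc<<6)|0x12=0x792
Completed: cp=U+0792 (starts at byte 8)
Byte[10]=F0: 4-byte lead, need 3 cont bytes. acc=0x0
Byte[11]=A0: continuation. acc=(acc<<6)|0x20=0x20
Byte[12]=96: continuation. acc=(acc<<6)|0x16=0x816
Byte[13]=BA: continuation. acc=(acc<<6)|0x3A=0x205BA
Completed: cp=U+205BA (starts at byte 10)
Byte[14]=F0: 4-byte lead, need 3 cont bytes. acc=0x0
Byte[15]=95: continuation. acc=(acc<<6)|0x15=0x15
Byte[16]=90: continuation. acc=(acc<<6)|0x10=0x550
Byte[17]=85: continuation. acc=(acc<<6)|0x05=0x15405
Completed: cp=U+15405 (starts at byte 14)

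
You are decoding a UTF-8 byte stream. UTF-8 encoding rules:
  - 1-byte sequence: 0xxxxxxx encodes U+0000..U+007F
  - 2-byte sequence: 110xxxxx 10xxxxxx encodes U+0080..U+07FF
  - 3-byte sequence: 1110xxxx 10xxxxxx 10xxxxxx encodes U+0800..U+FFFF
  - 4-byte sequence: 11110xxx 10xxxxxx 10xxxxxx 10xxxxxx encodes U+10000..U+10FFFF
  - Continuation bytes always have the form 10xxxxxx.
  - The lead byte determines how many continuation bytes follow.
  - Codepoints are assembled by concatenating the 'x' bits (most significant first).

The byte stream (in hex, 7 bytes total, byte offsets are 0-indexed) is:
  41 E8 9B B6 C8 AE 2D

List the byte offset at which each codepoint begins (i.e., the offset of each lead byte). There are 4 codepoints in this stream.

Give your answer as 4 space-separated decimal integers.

Byte[0]=41: 1-byte ASCII. cp=U+0041
Byte[1]=E8: 3-byte lead, need 2 cont bytes. acc=0x8
Byte[2]=9B: continuation. acc=(acc<<6)|0x1B=0x21B
Byte[3]=B6: continuation. acc=(acc<<6)|0x36=0x86F6
Completed: cp=U+86F6 (starts at byte 1)
Byte[4]=C8: 2-byte lead, need 1 cont bytes. acc=0x8
Byte[5]=AE: continuation. acc=(acc<<6)|0x2E=0x22E
Completed: cp=U+022E (starts at byte 4)
Byte[6]=2D: 1-byte ASCII. cp=U+002D

Answer: 0 1 4 6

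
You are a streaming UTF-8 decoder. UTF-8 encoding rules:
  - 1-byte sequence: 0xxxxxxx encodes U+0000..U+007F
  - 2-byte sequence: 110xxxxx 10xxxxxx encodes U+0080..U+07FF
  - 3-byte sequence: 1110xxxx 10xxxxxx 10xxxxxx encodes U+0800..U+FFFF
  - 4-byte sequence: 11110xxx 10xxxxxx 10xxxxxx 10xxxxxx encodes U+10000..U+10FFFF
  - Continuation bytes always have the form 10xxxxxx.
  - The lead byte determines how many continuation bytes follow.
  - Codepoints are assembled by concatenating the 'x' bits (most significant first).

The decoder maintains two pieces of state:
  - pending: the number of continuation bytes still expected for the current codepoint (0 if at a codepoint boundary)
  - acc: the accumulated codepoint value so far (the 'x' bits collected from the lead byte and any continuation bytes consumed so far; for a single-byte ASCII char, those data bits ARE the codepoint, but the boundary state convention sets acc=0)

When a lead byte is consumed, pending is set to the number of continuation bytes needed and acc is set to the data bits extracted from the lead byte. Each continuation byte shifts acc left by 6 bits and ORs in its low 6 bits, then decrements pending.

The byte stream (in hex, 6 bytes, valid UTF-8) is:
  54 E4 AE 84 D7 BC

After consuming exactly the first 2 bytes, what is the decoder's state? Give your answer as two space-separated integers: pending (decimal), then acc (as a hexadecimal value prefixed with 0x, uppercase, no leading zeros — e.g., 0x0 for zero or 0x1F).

Byte[0]=54: 1-byte. pending=0, acc=0x0
Byte[1]=E4: 3-byte lead. pending=2, acc=0x4

Answer: 2 0x4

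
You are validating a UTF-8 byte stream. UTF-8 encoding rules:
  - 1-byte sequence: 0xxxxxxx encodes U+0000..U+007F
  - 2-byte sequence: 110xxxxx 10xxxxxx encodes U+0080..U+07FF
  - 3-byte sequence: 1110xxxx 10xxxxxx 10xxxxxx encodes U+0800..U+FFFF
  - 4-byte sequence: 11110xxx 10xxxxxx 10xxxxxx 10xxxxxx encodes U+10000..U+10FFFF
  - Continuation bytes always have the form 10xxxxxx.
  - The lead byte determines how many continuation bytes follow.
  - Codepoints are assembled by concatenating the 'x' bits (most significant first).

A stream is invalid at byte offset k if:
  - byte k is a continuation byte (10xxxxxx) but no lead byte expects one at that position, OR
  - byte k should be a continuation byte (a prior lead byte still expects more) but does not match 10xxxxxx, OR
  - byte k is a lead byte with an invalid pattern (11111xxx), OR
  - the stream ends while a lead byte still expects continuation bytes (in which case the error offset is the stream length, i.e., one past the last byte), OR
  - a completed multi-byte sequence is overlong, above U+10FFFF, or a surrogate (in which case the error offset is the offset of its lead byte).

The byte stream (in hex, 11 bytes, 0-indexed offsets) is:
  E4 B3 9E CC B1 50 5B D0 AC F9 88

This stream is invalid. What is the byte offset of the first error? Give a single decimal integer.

Byte[0]=E4: 3-byte lead, need 2 cont bytes. acc=0x4
Byte[1]=B3: continuation. acc=(acc<<6)|0x33=0x133
Byte[2]=9E: continuation. acc=(acc<<6)|0x1E=0x4CDE
Completed: cp=U+4CDE (starts at byte 0)
Byte[3]=CC: 2-byte lead, need 1 cont bytes. acc=0xC
Byte[4]=B1: continuation. acc=(acc<<6)|0x31=0x331
Completed: cp=U+0331 (starts at byte 3)
Byte[5]=50: 1-byte ASCII. cp=U+0050
Byte[6]=5B: 1-byte ASCII. cp=U+005B
Byte[7]=D0: 2-byte lead, need 1 cont bytes. acc=0x10
Byte[8]=AC: continuation. acc=(acc<<6)|0x2C=0x42C
Completed: cp=U+042C (starts at byte 7)
Byte[9]=F9: INVALID lead byte (not 0xxx/110x/1110/11110)

Answer: 9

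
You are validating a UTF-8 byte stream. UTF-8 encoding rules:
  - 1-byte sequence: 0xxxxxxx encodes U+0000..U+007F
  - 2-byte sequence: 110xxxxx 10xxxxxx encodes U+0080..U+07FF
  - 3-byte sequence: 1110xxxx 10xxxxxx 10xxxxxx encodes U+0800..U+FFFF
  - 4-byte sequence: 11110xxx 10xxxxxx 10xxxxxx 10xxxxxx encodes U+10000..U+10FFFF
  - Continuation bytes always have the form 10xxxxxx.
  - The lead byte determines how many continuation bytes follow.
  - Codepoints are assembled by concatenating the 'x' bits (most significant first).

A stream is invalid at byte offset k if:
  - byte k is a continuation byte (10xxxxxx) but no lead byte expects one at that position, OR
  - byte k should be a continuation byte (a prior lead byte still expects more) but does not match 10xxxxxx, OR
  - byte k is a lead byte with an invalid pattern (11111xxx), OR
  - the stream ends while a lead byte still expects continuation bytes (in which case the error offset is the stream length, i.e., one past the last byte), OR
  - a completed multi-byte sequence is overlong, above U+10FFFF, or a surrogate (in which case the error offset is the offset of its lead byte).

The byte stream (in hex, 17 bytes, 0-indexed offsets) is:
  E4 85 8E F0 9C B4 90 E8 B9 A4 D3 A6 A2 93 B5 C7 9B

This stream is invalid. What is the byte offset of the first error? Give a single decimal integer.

Answer: 12

Derivation:
Byte[0]=E4: 3-byte lead, need 2 cont bytes. acc=0x4
Byte[1]=85: continuation. acc=(acc<<6)|0x05=0x105
Byte[2]=8E: continuation. acc=(acc<<6)|0x0E=0x414E
Completed: cp=U+414E (starts at byte 0)
Byte[3]=F0: 4-byte lead, need 3 cont bytes. acc=0x0
Byte[4]=9C: continuation. acc=(acc<<6)|0x1C=0x1C
Byte[5]=B4: continuation. acc=(acc<<6)|0x34=0x734
Byte[6]=90: continuation. acc=(acc<<6)|0x10=0x1CD10
Completed: cp=U+1CD10 (starts at byte 3)
Byte[7]=E8: 3-byte lead, need 2 cont bytes. acc=0x8
Byte[8]=B9: continuation. acc=(acc<<6)|0x39=0x239
Byte[9]=A4: continuation. acc=(acc<<6)|0x24=0x8E64
Completed: cp=U+8E64 (starts at byte 7)
Byte[10]=D3: 2-byte lead, need 1 cont bytes. acc=0x13
Byte[11]=A6: continuation. acc=(acc<<6)|0x26=0x4E6
Completed: cp=U+04E6 (starts at byte 10)
Byte[12]=A2: INVALID lead byte (not 0xxx/110x/1110/11110)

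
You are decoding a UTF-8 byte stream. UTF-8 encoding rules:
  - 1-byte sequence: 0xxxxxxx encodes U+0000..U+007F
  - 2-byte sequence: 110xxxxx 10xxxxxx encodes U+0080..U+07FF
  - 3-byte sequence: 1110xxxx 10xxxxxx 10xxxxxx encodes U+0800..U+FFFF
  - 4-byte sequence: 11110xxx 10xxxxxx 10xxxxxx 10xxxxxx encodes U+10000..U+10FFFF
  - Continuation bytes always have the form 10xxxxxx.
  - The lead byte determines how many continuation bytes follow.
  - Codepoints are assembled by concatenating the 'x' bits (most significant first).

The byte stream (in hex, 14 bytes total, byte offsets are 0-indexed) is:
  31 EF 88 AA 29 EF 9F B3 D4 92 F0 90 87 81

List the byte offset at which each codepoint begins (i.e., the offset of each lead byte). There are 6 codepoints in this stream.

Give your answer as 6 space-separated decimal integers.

Byte[0]=31: 1-byte ASCII. cp=U+0031
Byte[1]=EF: 3-byte lead, need 2 cont bytes. acc=0xF
Byte[2]=88: continuation. acc=(acc<<6)|0x08=0x3C8
Byte[3]=AA: continuation. acc=(acc<<6)|0x2A=0xF22A
Completed: cp=U+F22A (starts at byte 1)
Byte[4]=29: 1-byte ASCII. cp=U+0029
Byte[5]=EF: 3-byte lead, need 2 cont bytes. acc=0xF
Byte[6]=9F: continuation. acc=(acc<<6)|0x1F=0x3DF
Byte[7]=B3: continuation. acc=(acc<<6)|0x33=0xF7F3
Completed: cp=U+F7F3 (starts at byte 5)
Byte[8]=D4: 2-byte lead, need 1 cont bytes. acc=0x14
Byte[9]=92: continuation. acc=(acc<<6)|0x12=0x512
Completed: cp=U+0512 (starts at byte 8)
Byte[10]=F0: 4-byte lead, need 3 cont bytes. acc=0x0
Byte[11]=90: continuation. acc=(acc<<6)|0x10=0x10
Byte[12]=87: continuation. acc=(acc<<6)|0x07=0x407
Byte[13]=81: continuation. acc=(acc<<6)|0x01=0x101C1
Completed: cp=U+101C1 (starts at byte 10)

Answer: 0 1 4 5 8 10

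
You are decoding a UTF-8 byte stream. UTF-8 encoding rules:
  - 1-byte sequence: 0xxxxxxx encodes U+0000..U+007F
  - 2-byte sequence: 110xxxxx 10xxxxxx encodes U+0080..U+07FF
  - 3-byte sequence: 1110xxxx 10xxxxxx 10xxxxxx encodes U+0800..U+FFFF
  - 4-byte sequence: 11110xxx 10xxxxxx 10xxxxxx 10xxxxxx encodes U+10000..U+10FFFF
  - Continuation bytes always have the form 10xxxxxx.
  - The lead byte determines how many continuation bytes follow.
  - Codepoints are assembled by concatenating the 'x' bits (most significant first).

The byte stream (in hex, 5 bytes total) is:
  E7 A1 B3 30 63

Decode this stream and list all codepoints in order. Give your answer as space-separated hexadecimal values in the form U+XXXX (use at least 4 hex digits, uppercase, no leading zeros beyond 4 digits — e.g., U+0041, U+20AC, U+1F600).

Byte[0]=E7: 3-byte lead, need 2 cont bytes. acc=0x7
Byte[1]=A1: continuation. acc=(acc<<6)|0x21=0x1E1
Byte[2]=B3: continuation. acc=(acc<<6)|0x33=0x7873
Completed: cp=U+7873 (starts at byte 0)
Byte[3]=30: 1-byte ASCII. cp=U+0030
Byte[4]=63: 1-byte ASCII. cp=U+0063

Answer: U+7873 U+0030 U+0063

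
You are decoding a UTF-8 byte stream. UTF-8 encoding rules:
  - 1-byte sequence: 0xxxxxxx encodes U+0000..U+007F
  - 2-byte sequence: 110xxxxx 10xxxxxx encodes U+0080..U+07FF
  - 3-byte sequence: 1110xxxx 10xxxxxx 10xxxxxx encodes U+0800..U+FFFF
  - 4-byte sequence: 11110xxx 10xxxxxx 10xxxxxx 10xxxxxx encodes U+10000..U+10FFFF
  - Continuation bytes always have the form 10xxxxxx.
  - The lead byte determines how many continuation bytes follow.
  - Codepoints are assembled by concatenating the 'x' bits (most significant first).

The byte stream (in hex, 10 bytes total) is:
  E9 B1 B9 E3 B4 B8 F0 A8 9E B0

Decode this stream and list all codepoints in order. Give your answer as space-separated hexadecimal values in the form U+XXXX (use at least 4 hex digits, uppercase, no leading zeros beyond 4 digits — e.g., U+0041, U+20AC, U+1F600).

Byte[0]=E9: 3-byte lead, need 2 cont bytes. acc=0x9
Byte[1]=B1: continuation. acc=(acc<<6)|0x31=0x271
Byte[2]=B9: continuation. acc=(acc<<6)|0x39=0x9C79
Completed: cp=U+9C79 (starts at byte 0)
Byte[3]=E3: 3-byte lead, need 2 cont bytes. acc=0x3
Byte[4]=B4: continuation. acc=(acc<<6)|0x34=0xF4
Byte[5]=B8: continuation. acc=(acc<<6)|0x38=0x3D38
Completed: cp=U+3D38 (starts at byte 3)
Byte[6]=F0: 4-byte lead, need 3 cont bytes. acc=0x0
Byte[7]=A8: continuation. acc=(acc<<6)|0x28=0x28
Byte[8]=9E: continuation. acc=(acc<<6)|0x1E=0xA1E
Byte[9]=B0: continuation. acc=(acc<<6)|0x30=0x287B0
Completed: cp=U+287B0 (starts at byte 6)

Answer: U+9C79 U+3D38 U+287B0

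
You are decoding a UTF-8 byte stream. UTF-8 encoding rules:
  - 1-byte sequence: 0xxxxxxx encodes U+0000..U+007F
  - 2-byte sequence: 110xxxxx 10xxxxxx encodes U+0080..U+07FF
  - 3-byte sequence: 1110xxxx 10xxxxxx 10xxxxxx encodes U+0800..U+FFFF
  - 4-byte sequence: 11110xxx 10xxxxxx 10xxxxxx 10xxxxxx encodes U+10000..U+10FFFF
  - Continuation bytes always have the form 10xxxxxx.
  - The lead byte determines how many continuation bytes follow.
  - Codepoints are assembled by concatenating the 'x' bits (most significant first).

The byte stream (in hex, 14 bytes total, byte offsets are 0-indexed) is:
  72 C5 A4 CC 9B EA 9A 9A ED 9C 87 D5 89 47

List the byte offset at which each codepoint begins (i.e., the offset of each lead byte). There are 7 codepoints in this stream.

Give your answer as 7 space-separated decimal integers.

Answer: 0 1 3 5 8 11 13

Derivation:
Byte[0]=72: 1-byte ASCII. cp=U+0072
Byte[1]=C5: 2-byte lead, need 1 cont bytes. acc=0x5
Byte[2]=A4: continuation. acc=(acc<<6)|0x24=0x164
Completed: cp=U+0164 (starts at byte 1)
Byte[3]=CC: 2-byte lead, need 1 cont bytes. acc=0xC
Byte[4]=9B: continuation. acc=(acc<<6)|0x1B=0x31B
Completed: cp=U+031B (starts at byte 3)
Byte[5]=EA: 3-byte lead, need 2 cont bytes. acc=0xA
Byte[6]=9A: continuation. acc=(acc<<6)|0x1A=0x29A
Byte[7]=9A: continuation. acc=(acc<<6)|0x1A=0xA69A
Completed: cp=U+A69A (starts at byte 5)
Byte[8]=ED: 3-byte lead, need 2 cont bytes. acc=0xD
Byte[9]=9C: continuation. acc=(acc<<6)|0x1C=0x35C
Byte[10]=87: continuation. acc=(acc<<6)|0x07=0xD707
Completed: cp=U+D707 (starts at byte 8)
Byte[11]=D5: 2-byte lead, need 1 cont bytes. acc=0x15
Byte[12]=89: continuation. acc=(acc<<6)|0x09=0x549
Completed: cp=U+0549 (starts at byte 11)
Byte[13]=47: 1-byte ASCII. cp=U+0047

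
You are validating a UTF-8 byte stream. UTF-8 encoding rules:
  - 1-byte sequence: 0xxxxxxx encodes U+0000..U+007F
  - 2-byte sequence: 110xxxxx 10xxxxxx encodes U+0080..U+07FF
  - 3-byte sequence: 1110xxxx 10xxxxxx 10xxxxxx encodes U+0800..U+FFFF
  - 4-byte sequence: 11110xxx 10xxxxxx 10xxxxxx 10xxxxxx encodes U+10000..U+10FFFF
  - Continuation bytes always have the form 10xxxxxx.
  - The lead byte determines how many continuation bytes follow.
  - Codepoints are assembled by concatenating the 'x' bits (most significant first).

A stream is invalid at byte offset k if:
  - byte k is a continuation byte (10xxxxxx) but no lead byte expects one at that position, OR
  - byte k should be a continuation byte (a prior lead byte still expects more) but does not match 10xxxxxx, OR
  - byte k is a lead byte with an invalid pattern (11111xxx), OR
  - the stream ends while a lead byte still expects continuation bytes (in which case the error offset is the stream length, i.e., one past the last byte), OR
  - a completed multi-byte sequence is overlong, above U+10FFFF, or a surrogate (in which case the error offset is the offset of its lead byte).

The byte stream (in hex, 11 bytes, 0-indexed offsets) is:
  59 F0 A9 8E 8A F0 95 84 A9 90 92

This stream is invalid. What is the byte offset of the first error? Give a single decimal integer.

Answer: 9

Derivation:
Byte[0]=59: 1-byte ASCII. cp=U+0059
Byte[1]=F0: 4-byte lead, need 3 cont bytes. acc=0x0
Byte[2]=A9: continuation. acc=(acc<<6)|0x29=0x29
Byte[3]=8E: continuation. acc=(acc<<6)|0x0E=0xA4E
Byte[4]=8A: continuation. acc=(acc<<6)|0x0A=0x2938A
Completed: cp=U+2938A (starts at byte 1)
Byte[5]=F0: 4-byte lead, need 3 cont bytes. acc=0x0
Byte[6]=95: continuation. acc=(acc<<6)|0x15=0x15
Byte[7]=84: continuation. acc=(acc<<6)|0x04=0x544
Byte[8]=A9: continuation. acc=(acc<<6)|0x29=0x15129
Completed: cp=U+15129 (starts at byte 5)
Byte[9]=90: INVALID lead byte (not 0xxx/110x/1110/11110)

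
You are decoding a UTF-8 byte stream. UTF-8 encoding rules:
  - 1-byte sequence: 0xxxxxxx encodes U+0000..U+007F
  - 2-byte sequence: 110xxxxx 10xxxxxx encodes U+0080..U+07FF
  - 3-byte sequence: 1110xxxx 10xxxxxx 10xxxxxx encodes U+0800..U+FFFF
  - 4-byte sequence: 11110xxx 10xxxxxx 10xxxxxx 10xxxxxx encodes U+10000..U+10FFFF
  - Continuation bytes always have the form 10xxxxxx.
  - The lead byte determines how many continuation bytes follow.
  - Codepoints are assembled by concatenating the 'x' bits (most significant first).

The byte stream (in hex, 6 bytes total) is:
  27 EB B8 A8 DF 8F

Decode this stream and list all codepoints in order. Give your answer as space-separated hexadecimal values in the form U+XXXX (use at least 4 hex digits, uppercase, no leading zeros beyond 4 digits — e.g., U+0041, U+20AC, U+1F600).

Answer: U+0027 U+BE28 U+07CF

Derivation:
Byte[0]=27: 1-byte ASCII. cp=U+0027
Byte[1]=EB: 3-byte lead, need 2 cont bytes. acc=0xB
Byte[2]=B8: continuation. acc=(acc<<6)|0x38=0x2F8
Byte[3]=A8: continuation. acc=(acc<<6)|0x28=0xBE28
Completed: cp=U+BE28 (starts at byte 1)
Byte[4]=DF: 2-byte lead, need 1 cont bytes. acc=0x1F
Byte[5]=8F: continuation. acc=(acc<<6)|0x0F=0x7CF
Completed: cp=U+07CF (starts at byte 4)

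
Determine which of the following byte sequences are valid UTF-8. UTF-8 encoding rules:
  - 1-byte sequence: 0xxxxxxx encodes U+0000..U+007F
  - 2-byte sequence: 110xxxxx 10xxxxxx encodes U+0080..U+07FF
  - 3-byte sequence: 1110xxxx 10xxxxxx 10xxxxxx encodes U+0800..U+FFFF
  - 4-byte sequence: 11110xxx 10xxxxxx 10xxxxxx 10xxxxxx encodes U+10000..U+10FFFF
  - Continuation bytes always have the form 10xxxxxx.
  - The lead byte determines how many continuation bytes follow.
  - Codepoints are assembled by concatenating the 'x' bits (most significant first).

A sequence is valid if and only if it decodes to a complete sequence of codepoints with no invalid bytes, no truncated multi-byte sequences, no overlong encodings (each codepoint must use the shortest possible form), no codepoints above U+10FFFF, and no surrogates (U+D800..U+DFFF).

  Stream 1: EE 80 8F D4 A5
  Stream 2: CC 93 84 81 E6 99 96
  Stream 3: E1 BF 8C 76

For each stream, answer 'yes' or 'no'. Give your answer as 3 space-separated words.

Answer: yes no yes

Derivation:
Stream 1: decodes cleanly. VALID
Stream 2: error at byte offset 2. INVALID
Stream 3: decodes cleanly. VALID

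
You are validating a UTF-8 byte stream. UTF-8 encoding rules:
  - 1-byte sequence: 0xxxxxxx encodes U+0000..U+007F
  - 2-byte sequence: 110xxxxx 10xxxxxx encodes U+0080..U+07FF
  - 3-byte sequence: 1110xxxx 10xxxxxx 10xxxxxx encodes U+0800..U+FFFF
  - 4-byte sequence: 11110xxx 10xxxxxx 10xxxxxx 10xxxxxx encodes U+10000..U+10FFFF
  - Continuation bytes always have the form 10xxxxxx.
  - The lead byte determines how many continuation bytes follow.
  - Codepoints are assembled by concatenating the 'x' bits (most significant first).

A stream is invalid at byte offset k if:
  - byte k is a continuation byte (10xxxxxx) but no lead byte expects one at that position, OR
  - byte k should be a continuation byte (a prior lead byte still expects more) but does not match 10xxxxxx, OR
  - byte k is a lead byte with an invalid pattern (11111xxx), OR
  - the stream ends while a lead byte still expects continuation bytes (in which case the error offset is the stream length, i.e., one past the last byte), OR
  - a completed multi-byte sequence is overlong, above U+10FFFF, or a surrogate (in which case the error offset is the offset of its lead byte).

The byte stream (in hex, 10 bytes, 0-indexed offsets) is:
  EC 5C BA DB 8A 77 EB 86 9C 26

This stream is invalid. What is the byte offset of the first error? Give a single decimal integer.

Answer: 1

Derivation:
Byte[0]=EC: 3-byte lead, need 2 cont bytes. acc=0xC
Byte[1]=5C: expected 10xxxxxx continuation. INVALID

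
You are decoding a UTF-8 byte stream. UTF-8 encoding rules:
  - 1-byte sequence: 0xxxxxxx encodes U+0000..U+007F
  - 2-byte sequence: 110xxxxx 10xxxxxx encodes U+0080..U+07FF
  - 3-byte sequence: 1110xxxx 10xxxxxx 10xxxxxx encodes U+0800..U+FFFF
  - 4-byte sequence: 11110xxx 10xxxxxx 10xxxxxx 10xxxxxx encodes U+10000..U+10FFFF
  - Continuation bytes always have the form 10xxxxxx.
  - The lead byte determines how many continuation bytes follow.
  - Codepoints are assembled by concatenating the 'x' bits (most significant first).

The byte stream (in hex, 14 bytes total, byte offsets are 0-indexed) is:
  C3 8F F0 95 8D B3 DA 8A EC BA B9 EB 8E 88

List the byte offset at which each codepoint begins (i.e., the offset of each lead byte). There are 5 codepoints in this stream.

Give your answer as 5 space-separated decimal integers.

Answer: 0 2 6 8 11

Derivation:
Byte[0]=C3: 2-byte lead, need 1 cont bytes. acc=0x3
Byte[1]=8F: continuation. acc=(acc<<6)|0x0F=0xCF
Completed: cp=U+00CF (starts at byte 0)
Byte[2]=F0: 4-byte lead, need 3 cont bytes. acc=0x0
Byte[3]=95: continuation. acc=(acc<<6)|0x15=0x15
Byte[4]=8D: continuation. acc=(acc<<6)|0x0D=0x54D
Byte[5]=B3: continuation. acc=(acc<<6)|0x33=0x15373
Completed: cp=U+15373 (starts at byte 2)
Byte[6]=DA: 2-byte lead, need 1 cont bytes. acc=0x1A
Byte[7]=8A: continuation. acc=(acc<<6)|0x0A=0x68A
Completed: cp=U+068A (starts at byte 6)
Byte[8]=EC: 3-byte lead, need 2 cont bytes. acc=0xC
Byte[9]=BA: continuation. acc=(acc<<6)|0x3A=0x33A
Byte[10]=B9: continuation. acc=(acc<<6)|0x39=0xCEB9
Completed: cp=U+CEB9 (starts at byte 8)
Byte[11]=EB: 3-byte lead, need 2 cont bytes. acc=0xB
Byte[12]=8E: continuation. acc=(acc<<6)|0x0E=0x2CE
Byte[13]=88: continuation. acc=(acc<<6)|0x08=0xB388
Completed: cp=U+B388 (starts at byte 11)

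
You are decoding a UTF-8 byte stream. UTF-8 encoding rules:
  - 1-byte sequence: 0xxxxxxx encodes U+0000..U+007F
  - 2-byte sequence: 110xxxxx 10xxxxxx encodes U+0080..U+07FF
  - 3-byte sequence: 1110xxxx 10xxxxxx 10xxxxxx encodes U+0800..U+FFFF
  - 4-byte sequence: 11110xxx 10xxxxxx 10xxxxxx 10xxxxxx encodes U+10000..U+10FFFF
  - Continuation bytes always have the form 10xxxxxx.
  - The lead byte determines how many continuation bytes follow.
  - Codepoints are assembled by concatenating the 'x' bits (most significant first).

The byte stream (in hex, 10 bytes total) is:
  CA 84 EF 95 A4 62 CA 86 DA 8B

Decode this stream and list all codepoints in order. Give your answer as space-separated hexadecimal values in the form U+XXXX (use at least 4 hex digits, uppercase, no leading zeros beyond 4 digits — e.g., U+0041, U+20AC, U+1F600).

Answer: U+0284 U+F564 U+0062 U+0286 U+068B

Derivation:
Byte[0]=CA: 2-byte lead, need 1 cont bytes. acc=0xA
Byte[1]=84: continuation. acc=(acc<<6)|0x04=0x284
Completed: cp=U+0284 (starts at byte 0)
Byte[2]=EF: 3-byte lead, need 2 cont bytes. acc=0xF
Byte[3]=95: continuation. acc=(acc<<6)|0x15=0x3D5
Byte[4]=A4: continuation. acc=(acc<<6)|0x24=0xF564
Completed: cp=U+F564 (starts at byte 2)
Byte[5]=62: 1-byte ASCII. cp=U+0062
Byte[6]=CA: 2-byte lead, need 1 cont bytes. acc=0xA
Byte[7]=86: continuation. acc=(acc<<6)|0x06=0x286
Completed: cp=U+0286 (starts at byte 6)
Byte[8]=DA: 2-byte lead, need 1 cont bytes. acc=0x1A
Byte[9]=8B: continuation. acc=(acc<<6)|0x0B=0x68B
Completed: cp=U+068B (starts at byte 8)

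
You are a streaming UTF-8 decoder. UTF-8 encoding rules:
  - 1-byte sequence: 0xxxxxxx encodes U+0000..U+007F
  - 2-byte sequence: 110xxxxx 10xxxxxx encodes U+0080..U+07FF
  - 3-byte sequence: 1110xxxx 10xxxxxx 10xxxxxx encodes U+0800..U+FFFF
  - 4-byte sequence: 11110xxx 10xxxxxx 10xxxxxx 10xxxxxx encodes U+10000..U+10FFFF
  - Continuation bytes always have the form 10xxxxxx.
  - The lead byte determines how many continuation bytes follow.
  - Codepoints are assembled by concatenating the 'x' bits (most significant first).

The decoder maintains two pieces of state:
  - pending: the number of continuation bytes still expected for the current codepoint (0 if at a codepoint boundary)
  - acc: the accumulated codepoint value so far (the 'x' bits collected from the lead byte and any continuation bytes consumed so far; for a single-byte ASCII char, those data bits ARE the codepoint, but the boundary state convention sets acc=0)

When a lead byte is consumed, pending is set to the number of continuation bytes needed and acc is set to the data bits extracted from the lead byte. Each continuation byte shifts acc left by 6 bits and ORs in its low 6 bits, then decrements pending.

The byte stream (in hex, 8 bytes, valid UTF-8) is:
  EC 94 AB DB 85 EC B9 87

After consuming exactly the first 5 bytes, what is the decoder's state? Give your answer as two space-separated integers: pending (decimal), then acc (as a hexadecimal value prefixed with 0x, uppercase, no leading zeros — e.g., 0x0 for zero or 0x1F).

Byte[0]=EC: 3-byte lead. pending=2, acc=0xC
Byte[1]=94: continuation. acc=(acc<<6)|0x14=0x314, pending=1
Byte[2]=AB: continuation. acc=(acc<<6)|0x2B=0xC52B, pending=0
Byte[3]=DB: 2-byte lead. pending=1, acc=0x1B
Byte[4]=85: continuation. acc=(acc<<6)|0x05=0x6C5, pending=0

Answer: 0 0x6C5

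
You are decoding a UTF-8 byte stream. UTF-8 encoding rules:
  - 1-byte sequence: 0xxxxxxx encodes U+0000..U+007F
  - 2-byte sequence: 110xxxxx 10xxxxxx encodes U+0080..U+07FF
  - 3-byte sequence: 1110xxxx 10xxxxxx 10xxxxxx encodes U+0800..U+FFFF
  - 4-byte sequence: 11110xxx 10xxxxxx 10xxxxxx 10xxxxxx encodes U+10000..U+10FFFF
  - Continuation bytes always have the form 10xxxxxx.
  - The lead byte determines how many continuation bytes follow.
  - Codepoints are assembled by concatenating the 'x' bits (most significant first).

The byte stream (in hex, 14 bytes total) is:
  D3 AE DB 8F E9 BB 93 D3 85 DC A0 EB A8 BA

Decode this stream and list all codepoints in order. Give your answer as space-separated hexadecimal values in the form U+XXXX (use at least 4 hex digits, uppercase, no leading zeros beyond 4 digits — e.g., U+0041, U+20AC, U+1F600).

Byte[0]=D3: 2-byte lead, need 1 cont bytes. acc=0x13
Byte[1]=AE: continuation. acc=(acc<<6)|0x2E=0x4EE
Completed: cp=U+04EE (starts at byte 0)
Byte[2]=DB: 2-byte lead, need 1 cont bytes. acc=0x1B
Byte[3]=8F: continuation. acc=(acc<<6)|0x0F=0x6CF
Completed: cp=U+06CF (starts at byte 2)
Byte[4]=E9: 3-byte lead, need 2 cont bytes. acc=0x9
Byte[5]=BB: continuation. acc=(acc<<6)|0x3B=0x27B
Byte[6]=93: continuation. acc=(acc<<6)|0x13=0x9ED3
Completed: cp=U+9ED3 (starts at byte 4)
Byte[7]=D3: 2-byte lead, need 1 cont bytes. acc=0x13
Byte[8]=85: continuation. acc=(acc<<6)|0x05=0x4C5
Completed: cp=U+04C5 (starts at byte 7)
Byte[9]=DC: 2-byte lead, need 1 cont bytes. acc=0x1C
Byte[10]=A0: continuation. acc=(acc<<6)|0x20=0x720
Completed: cp=U+0720 (starts at byte 9)
Byte[11]=EB: 3-byte lead, need 2 cont bytes. acc=0xB
Byte[12]=A8: continuation. acc=(acc<<6)|0x28=0x2E8
Byte[13]=BA: continuation. acc=(acc<<6)|0x3A=0xBA3A
Completed: cp=U+BA3A (starts at byte 11)

Answer: U+04EE U+06CF U+9ED3 U+04C5 U+0720 U+BA3A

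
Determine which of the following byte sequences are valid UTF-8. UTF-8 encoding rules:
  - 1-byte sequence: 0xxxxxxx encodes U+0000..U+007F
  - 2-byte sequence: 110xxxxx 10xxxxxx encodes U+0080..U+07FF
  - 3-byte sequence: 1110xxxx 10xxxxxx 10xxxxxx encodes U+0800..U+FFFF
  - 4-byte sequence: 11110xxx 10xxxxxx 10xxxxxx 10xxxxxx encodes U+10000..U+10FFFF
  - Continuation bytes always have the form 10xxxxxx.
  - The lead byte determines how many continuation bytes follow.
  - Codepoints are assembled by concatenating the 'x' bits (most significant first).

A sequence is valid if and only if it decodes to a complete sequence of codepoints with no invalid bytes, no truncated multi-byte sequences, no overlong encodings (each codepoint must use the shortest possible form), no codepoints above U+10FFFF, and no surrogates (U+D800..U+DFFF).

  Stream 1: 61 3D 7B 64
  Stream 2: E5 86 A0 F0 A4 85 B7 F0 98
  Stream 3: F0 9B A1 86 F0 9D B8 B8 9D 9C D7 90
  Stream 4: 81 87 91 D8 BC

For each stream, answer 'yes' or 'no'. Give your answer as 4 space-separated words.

Answer: yes no no no

Derivation:
Stream 1: decodes cleanly. VALID
Stream 2: error at byte offset 9. INVALID
Stream 3: error at byte offset 8. INVALID
Stream 4: error at byte offset 0. INVALID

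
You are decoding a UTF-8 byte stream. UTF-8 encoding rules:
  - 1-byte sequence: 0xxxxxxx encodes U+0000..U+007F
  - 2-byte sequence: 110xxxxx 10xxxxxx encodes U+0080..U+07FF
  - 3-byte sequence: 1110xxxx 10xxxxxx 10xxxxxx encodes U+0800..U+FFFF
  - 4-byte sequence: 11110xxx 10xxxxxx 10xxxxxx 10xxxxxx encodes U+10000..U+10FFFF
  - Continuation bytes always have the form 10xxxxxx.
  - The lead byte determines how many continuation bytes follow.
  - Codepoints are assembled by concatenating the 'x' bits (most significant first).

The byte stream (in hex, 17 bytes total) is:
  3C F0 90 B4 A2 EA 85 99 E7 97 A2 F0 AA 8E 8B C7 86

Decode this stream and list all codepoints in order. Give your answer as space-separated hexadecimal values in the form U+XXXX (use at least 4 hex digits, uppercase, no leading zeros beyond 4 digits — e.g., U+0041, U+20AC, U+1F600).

Byte[0]=3C: 1-byte ASCII. cp=U+003C
Byte[1]=F0: 4-byte lead, need 3 cont bytes. acc=0x0
Byte[2]=90: continuation. acc=(acc<<6)|0x10=0x10
Byte[3]=B4: continuation. acc=(acc<<6)|0x34=0x434
Byte[4]=A2: continuation. acc=(acc<<6)|0x22=0x10D22
Completed: cp=U+10D22 (starts at byte 1)
Byte[5]=EA: 3-byte lead, need 2 cont bytes. acc=0xA
Byte[6]=85: continuation. acc=(acc<<6)|0x05=0x285
Byte[7]=99: continuation. acc=(acc<<6)|0x19=0xA159
Completed: cp=U+A159 (starts at byte 5)
Byte[8]=E7: 3-byte lead, need 2 cont bytes. acc=0x7
Byte[9]=97: continuation. acc=(acc<<6)|0x17=0x1D7
Byte[10]=A2: continuation. acc=(acc<<6)|0x22=0x75E2
Completed: cp=U+75E2 (starts at byte 8)
Byte[11]=F0: 4-byte lead, need 3 cont bytes. acc=0x0
Byte[12]=AA: continuation. acc=(acc<<6)|0x2A=0x2A
Byte[13]=8E: continuation. acc=(acc<<6)|0x0E=0xA8E
Byte[14]=8B: continuation. acc=(acc<<6)|0x0B=0x2A38B
Completed: cp=U+2A38B (starts at byte 11)
Byte[15]=C7: 2-byte lead, need 1 cont bytes. acc=0x7
Byte[16]=86: continuation. acc=(acc<<6)|0x06=0x1C6
Completed: cp=U+01C6 (starts at byte 15)

Answer: U+003C U+10D22 U+A159 U+75E2 U+2A38B U+01C6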